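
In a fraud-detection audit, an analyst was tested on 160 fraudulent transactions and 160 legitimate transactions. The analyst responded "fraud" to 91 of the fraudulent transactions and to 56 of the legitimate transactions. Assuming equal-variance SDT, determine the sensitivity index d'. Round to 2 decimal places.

d' = 0.56

H = 91/160 = 0.5687
FA = 56/160 = 0.3500
z(H) = z(0.5687) = 0.1731
z(FA) = z(0.3500) = -0.3853
d' = z(H) − z(FA) = 0.1731 − (-0.3853) = 0.5584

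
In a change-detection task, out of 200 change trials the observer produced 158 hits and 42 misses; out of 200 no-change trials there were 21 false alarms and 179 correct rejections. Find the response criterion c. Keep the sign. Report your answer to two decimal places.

H = 158/200 = 0.7900
FA = 21/200 = 0.1050
z(H) = 0.806
z(FA) = -1.254
c = −½·[z(H) + z(FA)] = −0.5 × (0.806 + (-1.254)) = 0.224
c > 0: the observer has a conservative response bias.

c = 0.22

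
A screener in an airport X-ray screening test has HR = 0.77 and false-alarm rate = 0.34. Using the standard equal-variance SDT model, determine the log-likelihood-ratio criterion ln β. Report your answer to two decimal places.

z(0.77) = 0.739, z(0.34) = -0.412
ln β = −½·[z(H)² − z(FA)²] = −0.5 × (0.546 − 0.170) = -0.188

ln β = -0.19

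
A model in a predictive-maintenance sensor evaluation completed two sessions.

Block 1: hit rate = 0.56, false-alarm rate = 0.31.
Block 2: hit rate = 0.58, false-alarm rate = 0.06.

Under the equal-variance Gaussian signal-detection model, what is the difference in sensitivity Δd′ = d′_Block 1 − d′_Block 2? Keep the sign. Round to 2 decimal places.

Block 1: z(0.56) = 0.151, z(0.31) = -0.496, d' = 0.647
Block 2: z(0.58) = 0.202, z(0.06) = -1.555, d' = 1.757
Δd' = d'_Block 1 − d'_Block 2 = 0.647 − 1.757 = -1.110
Block 2 has the higher sensitivity.

Δd′ = -1.11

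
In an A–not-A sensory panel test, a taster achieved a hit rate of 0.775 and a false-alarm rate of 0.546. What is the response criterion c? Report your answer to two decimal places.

c = -0.44

z(H) = 0.7554
z(FA) = 0.1156
c = −½·[z(H) + z(FA)] = −0.5 × (0.7554 + 0.1156) = -0.4355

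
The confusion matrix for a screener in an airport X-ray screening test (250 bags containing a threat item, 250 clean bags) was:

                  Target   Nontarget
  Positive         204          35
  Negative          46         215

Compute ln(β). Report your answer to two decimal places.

H = 204/250 = 0.8160
FA = 35/250 = 0.1400
z(H) = z(0.8160) = 0.900
z(FA) = z(0.1400) = -1.080
ln β = −½·[z(H)² − z(FA)²] = −0.5 × (0.810 − 1.166) = 0.178

ln β = 0.18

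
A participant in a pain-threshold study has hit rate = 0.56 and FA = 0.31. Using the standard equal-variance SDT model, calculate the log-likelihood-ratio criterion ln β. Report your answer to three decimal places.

ln β = 0.112

z(H) = z(0.56) = 0.1510
z(FA) = z(0.31) = -0.4959
ln β = −½·[z(H)² − z(FA)²] = −0.5 × (0.0228 − 0.2459) = 0.11155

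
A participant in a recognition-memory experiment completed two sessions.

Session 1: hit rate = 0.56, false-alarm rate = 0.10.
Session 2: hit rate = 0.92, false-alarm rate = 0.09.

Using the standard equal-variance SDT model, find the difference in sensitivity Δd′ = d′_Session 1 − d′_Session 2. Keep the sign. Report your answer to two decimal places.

Δd′ = -1.31

Session 1: z(0.56) = 0.151, z(0.10) = -1.282, d' = 1.433
Session 2: z(0.92) = 1.405, z(0.09) = -1.341, d' = 2.746
Δd' = d'_Session 1 − d'_Session 2 = 1.433 − 2.746 = -1.313
Session 2 has the higher sensitivity.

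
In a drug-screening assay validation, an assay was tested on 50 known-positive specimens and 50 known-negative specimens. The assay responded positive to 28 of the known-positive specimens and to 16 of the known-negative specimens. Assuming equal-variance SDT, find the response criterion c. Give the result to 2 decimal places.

c = 0.16

H = 28/50 = 0.5600
FA = 16/50 = 0.3200
z(H) = z(0.5600) = 0.1510
z(FA) = z(0.3200) = -0.4677
c = −½·[z(H) + z(FA)] = −0.5 × (0.1510 + (-0.4677)) = 0.15835
c > 0: the assay has a conservative response bias.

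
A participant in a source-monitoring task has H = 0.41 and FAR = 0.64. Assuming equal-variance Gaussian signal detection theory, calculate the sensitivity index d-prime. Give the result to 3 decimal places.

z(H) = z(0.41) = -0.2275
z(FA) = z(0.64) = 0.3585
d' = z(H) − z(FA) = -0.2275 − 0.3585 = -0.5860

d-prime = -0.586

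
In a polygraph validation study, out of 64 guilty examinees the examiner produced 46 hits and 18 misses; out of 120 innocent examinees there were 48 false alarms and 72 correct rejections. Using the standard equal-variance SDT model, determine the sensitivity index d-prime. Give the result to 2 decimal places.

d-prime = 0.83

H = 46/64 = 0.7188
FA = 48/120 = 0.4000
Φ⁻¹(H) = Φ⁻¹(0.7188) = 0.579
Φ⁻¹(FA) = Φ⁻¹(0.4000) = -0.253
d' = z(H) − z(FA) = 0.579 − (-0.253) = 0.832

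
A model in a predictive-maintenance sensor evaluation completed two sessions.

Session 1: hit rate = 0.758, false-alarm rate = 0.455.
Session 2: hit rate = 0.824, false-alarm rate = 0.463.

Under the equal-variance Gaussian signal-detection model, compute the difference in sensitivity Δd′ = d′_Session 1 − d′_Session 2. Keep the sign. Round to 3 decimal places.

Session 1: z(0.758) = 0.6999, z(0.455) = -0.1130, d' = 0.8129
Session 2: z(0.824) = 0.9307, z(0.463) = -0.0929, d' = 1.0236
Δd' = d'_Session 1 − d'_Session 2 = 0.8129 − 1.0236 = -0.2107
Session 2 has the higher sensitivity.

Δd′ = -0.211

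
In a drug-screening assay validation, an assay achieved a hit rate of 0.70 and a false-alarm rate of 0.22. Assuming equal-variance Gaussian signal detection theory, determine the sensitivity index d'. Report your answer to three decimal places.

z(H) = z(0.70) = 0.5244
z(FA) = z(0.22) = -0.7722
d' = z(H) − z(FA) = 0.5244 − (-0.7722) = 1.2966

d' = 1.297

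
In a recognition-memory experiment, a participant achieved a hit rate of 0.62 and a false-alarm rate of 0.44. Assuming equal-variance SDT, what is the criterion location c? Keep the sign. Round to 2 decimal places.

c = -0.08

z(H) = z(0.62) = 0.3055
z(FA) = z(0.44) = -0.1510
c = −½·[z(H) + z(FA)] = −0.5 × (0.3055 + (-0.1510)) = -0.07725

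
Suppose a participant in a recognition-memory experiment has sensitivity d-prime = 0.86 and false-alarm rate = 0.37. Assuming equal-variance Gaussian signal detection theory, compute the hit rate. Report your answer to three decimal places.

hit rate = 0.701

z(false-alarm rate) = z(0.37) = -0.3319
z(H) = z(FA) + d' = -0.3319 + 0.86 = 0.5281
hit rate = Φ(0.5281) = 0.7013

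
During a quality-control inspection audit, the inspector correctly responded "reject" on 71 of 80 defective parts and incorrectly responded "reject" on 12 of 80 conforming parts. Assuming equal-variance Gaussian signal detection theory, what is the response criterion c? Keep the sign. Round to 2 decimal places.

c = -0.09

H = 71/80 = 0.8875
FA = 12/80 = 0.1500
Φ⁻¹(H) = 1.213
Φ⁻¹(FA) = -1.036
c = −½·[z(H) + z(FA)] = −0.5 × (1.213 + (-1.036)) = -0.0885
c < 0: the inspector has a liberal response bias.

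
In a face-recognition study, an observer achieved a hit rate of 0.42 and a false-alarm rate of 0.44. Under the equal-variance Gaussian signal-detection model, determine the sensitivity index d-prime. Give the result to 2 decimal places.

d-prime = -0.05

z(0.42) = -0.2019, z(0.44) = -0.1510
d' = z(H) − z(FA) = -0.2019 − (-0.1510) = -0.0509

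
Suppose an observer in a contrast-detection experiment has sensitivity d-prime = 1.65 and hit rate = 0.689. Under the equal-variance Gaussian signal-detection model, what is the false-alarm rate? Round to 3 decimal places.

false-alarm rate = 0.124

z(hit rate) = z(0.689) = 0.4930
z(FA) = z(H) − d' = 0.4930 − 1.65 = -1.1570
false-alarm rate = Φ(-1.1570) = 0.1236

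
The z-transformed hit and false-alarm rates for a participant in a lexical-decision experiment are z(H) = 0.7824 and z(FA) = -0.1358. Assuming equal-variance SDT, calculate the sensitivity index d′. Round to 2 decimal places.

d′ = 0.92

d' = z(H) − z(FA) = 0.7824 − (-0.1358) = 0.9182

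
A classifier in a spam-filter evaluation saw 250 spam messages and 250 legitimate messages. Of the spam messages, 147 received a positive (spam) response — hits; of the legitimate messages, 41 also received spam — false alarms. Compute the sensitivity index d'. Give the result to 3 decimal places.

d' = 1.201

H = 147/250 = 0.5880
FA = 41/250 = 0.1640
z(H) = 0.2224
z(FA) = -0.9782
d' = z(H) − z(FA) = 0.2224 − (-0.9782) = 1.2006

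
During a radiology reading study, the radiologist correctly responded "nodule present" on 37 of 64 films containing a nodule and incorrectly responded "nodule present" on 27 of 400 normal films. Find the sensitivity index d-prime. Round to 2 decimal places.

d-prime = 1.69

H = 37/64 = 0.5781
FA = 27/400 = 0.0675
Φ⁻¹(0.5781) = 0.197, Φ⁻¹(0.0675) = -1.495
d' = z(H) − z(FA) = 0.197 − (-1.495) = 1.692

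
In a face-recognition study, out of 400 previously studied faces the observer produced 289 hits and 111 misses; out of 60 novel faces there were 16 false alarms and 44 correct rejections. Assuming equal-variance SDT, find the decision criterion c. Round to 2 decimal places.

H = 289/400 = 0.7225
FA = 16/60 = 0.2667
z(H) = 0.590
z(FA) = -0.623
c = −½·[z(H) + z(FA)] = −0.5 × (0.590 + (-0.623)) = 0.0165
c > 0: the observer has a conservative response bias.

c = 0.02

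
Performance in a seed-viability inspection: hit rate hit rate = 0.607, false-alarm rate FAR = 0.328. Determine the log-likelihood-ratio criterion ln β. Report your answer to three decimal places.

z(H) = z(0.607) = 0.2715
z(FA) = z(0.328) = -0.4454
ln β = −½·[z(H)² − z(FA)²] = −0.5 × (0.0737 − 0.1984) = 0.06235

ln β = 0.062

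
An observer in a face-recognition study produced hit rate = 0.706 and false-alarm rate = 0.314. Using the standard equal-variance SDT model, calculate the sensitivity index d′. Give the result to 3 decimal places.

z(0.706) = 0.5417, z(0.314) = -0.4845
d' = z(H) − z(FA) = 0.5417 − (-0.4845) = 1.0262

d′ = 1.026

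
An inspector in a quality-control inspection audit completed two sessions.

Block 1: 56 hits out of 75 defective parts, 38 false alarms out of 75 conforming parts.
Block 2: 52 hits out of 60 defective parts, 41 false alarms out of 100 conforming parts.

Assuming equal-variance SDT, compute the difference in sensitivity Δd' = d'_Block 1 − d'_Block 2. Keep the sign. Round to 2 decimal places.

Block 1: z(0.7467) = 0.664, z(0.5067) = 0.017, d' = 0.647
Block 2: z(0.8667) = 1.111, z(0.4100) = -0.228, d' = 1.339
Δd' = d'_Block 1 − d'_Block 2 = 0.647 − 1.339 = -0.692
Block 2 has the higher sensitivity.

Δd' = -0.69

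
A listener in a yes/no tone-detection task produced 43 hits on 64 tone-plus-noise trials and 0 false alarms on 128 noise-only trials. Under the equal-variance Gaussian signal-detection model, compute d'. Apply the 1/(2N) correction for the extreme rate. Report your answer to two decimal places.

The false-alarm rate is 0/128 = 0, so apply the 1/(2N) correction: FA → 1/(2·128) = 0.00391.
z(H) = z(0.67188) = 0.445
z(FA) = z(0.00391) = -2.660
d' = 0.445 − (-2.660) = 3.105

d' = 3.11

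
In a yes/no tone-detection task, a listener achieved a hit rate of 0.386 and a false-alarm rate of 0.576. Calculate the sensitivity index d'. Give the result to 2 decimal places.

d' = -0.48

z(H) = -0.2898
z(FA) = 0.1917
d' = z(H) − z(FA) = -0.2898 − 0.1917 = -0.4815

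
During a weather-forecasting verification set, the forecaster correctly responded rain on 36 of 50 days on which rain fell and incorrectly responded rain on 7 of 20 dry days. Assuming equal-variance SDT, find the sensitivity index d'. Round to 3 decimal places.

H = 36/50 = 0.7200
FA = 7/20 = 0.3500
z(H) = 0.5828
z(FA) = -0.3853
d' = z(H) − z(FA) = 0.5828 − (-0.3853) = 0.9681

d' = 0.968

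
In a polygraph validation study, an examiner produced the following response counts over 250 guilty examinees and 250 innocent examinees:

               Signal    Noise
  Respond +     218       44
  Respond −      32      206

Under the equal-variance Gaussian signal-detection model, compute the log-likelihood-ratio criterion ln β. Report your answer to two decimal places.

H = 218/250 = 0.8720
FA = 44/250 = 0.1760
z(H) = z(0.8720) = 1.136
z(FA) = z(0.1760) = -0.931
ln β = −½·[z(H)² − z(FA)²] = −0.5 × (1.290 − 0.867) = -0.2115

ln β = -0.21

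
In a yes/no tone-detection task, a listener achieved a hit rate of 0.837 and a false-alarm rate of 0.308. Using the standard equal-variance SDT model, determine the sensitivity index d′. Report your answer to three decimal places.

z(H) = z(0.837) = 0.9822
z(FA) = z(0.308) = -0.5015
d' = z(H) − z(FA) = 0.9822 − (-0.5015) = 1.4837

d′ = 1.484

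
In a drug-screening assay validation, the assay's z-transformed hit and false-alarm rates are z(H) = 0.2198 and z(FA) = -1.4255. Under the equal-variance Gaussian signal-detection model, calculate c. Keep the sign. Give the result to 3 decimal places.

c = −½·[z(H) + z(FA)] = −½·(0.2198 + (-1.4255)) = 0.60285
c > 0: the assay has a conservative response bias.

c = 0.603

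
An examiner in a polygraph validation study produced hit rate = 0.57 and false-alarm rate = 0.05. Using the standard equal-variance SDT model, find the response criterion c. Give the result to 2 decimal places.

Φ⁻¹(H) = Φ⁻¹(0.57) = 0.176
Φ⁻¹(FA) = Φ⁻¹(0.05) = -1.645
c = −½·[z(H) + z(FA)] = −0.5 × (0.176 + (-1.645)) = 0.7345

c = 0.73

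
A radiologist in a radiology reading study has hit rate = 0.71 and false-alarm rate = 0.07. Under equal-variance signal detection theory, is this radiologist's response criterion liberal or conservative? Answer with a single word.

conservative

z(H) = 0.553, z(FA) = -1.476
c = −½·(z(H) + z(FA)) = 0.4615
c > 0 → conservative criterion (biased toward responding “no”).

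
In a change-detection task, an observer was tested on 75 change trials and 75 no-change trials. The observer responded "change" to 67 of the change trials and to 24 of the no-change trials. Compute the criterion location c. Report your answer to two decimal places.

c = -0.39

H = 67/75 = 0.8933
FA = 24/75 = 0.3200
z(H) = 1.244
z(FA) = -0.468
c = −½·[z(H) + z(FA)] = −0.5 × (1.244 + (-0.468)) = -0.388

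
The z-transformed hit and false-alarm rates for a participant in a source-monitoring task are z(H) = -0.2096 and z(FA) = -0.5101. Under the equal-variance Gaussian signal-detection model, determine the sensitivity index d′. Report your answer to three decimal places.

d' = z(H) − z(FA) = -0.2096 − (-0.5101) = 0.3005

d′ = 0.301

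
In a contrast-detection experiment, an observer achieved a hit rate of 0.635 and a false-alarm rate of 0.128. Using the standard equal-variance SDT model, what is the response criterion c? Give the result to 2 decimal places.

z(H) = z(0.635) = 0.345
z(FA) = z(0.128) = -1.136
c = −½·[z(H) + z(FA)] = −0.5 × (0.345 + (-1.136)) = 0.3955
c > 0: the observer has a conservative response bias.

c = 0.40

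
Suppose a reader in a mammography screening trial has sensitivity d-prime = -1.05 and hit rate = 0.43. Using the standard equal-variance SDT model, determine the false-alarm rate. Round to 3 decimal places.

z(hit rate) = z(0.43) = -0.1764
z(FA) = z(H) − d' = -0.1764 − (-1.05) = 0.8736
false-alarm rate = Φ(0.8736) = 0.8088

false-alarm rate = 0.809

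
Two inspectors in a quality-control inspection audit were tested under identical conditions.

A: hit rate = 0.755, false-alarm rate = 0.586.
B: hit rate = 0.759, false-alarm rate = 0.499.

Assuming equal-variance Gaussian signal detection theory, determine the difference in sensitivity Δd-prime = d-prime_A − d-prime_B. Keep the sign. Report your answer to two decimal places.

A: z(0.755) = 0.690, z(0.586) = 0.217, d' = 0.473
B: z(0.759) = 0.703, z(0.499) = -0.003, d' = 0.706
Δd' = d'_A − d'_B = 0.473 − 0.706 = -0.233
B has the higher sensitivity.

Δd-prime = -0.23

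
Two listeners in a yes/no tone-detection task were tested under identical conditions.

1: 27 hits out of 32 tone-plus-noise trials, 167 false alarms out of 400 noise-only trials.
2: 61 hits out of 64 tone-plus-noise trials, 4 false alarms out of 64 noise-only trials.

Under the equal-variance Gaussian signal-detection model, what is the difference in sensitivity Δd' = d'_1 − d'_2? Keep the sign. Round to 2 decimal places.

1: z(0.8438) = 1.010, z(0.4175) = -0.208, d' = 1.218
2: z(0.9531) = 1.676, z(0.0625) = -1.534, d' = 3.210
Δd' = d'_1 − d'_2 = 1.218 − 3.210 = -1.992
2 has the higher sensitivity.

Δd' = -1.99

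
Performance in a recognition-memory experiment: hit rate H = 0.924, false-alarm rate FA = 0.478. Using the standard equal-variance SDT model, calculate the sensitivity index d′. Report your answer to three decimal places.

d′ = 1.488

z(H) = 1.4325
z(FA) = -0.0552
d' = z(H) − z(FA) = 1.4325 − (-0.0552) = 1.4877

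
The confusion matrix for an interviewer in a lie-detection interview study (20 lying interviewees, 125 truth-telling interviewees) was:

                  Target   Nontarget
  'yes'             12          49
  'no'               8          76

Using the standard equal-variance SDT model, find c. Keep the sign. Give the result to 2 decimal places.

c = 0.01

H = 12/20 = 0.6000
FA = 49/125 = 0.3920
z(H) = 0.2533
z(FA) = -0.2741
c = −½·[z(H) + z(FA)] = −0.5 × (0.2533 + (-0.2741)) = 0.0104
c > 0: the interviewer has a conservative response bias.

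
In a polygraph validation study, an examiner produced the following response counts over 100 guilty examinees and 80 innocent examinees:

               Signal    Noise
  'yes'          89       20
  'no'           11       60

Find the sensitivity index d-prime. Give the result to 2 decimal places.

H = 89/100 = 0.8900
FA = 20/80 = 0.2500
z(H) = z(0.8900) = 1.2265
z(FA) = z(0.2500) = -0.6745
d' = z(H) − z(FA) = 1.2265 − (-0.6745) = 1.9010

d-prime = 1.90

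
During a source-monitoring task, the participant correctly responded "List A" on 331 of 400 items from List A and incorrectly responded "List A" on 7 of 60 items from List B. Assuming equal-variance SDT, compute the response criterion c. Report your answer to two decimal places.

c = 0.12

H = 331/400 = 0.8275
FA = 7/60 = 0.1167
z(H) = z(0.8275) = 0.944
z(FA) = z(0.1167) = -1.192
c = −½·[z(H) + z(FA)] = −0.5 × (0.944 + (-1.192)) = 0.124
c > 0: the participant has a conservative response bias.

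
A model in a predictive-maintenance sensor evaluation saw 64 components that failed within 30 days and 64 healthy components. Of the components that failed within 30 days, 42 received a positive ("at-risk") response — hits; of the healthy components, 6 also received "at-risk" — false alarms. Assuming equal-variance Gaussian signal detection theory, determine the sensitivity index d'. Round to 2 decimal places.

d' = 1.72

H = 42/64 = 0.6562
FA = 6/64 = 0.0938
z(0.6562) = 0.402, z(0.0938) = -1.318
d' = z(H) − z(FA) = 0.402 − (-1.318) = 1.720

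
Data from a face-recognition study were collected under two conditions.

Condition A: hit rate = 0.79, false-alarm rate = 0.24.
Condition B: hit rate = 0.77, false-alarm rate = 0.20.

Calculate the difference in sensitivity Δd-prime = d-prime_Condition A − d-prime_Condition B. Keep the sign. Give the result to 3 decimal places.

Condition A: z(0.79) = 0.8064, z(0.24) = -0.7063, d' = 1.5127
Condition B: z(0.77) = 0.7388, z(0.20) = -0.8416, d' = 1.5804
Δd' = d'_Condition A − d'_Condition B = 1.5127 − 1.5804 = -0.0677
Condition B has the higher sensitivity.

Δd-prime = -0.068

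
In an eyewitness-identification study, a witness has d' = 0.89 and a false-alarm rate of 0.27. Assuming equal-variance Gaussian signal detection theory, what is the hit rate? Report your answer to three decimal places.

hit rate = 0.609

z(false-alarm rate) = z(0.27) = -0.6128
z(H) = z(FA) + d' = -0.6128 + 0.89 = 0.2772
hit rate = Φ(0.2772) = 0.6092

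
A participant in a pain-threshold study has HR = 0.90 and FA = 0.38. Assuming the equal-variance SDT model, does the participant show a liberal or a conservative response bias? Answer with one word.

z(H) = 1.282, z(FA) = -0.305
c = −½·(z(H) + z(FA)) = -0.4885
c < 0 → liberal criterion (biased toward responding “yes”).

liberal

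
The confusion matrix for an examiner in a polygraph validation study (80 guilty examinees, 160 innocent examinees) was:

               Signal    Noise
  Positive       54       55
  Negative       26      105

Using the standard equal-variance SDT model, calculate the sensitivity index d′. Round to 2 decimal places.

H = 54/80 = 0.6750
FA = 55/160 = 0.3438
z(H) = z(0.6750) = 0.454
z(FA) = z(0.3438) = -0.402
d' = z(H) − z(FA) = 0.454 − (-0.402) = 0.856

d′ = 0.86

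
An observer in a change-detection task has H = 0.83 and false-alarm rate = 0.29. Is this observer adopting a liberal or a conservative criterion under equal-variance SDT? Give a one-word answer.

z(H) = 0.954, z(FA) = -0.553
c = −½·(z(H) + z(FA)) = -0.2005
c < 0 → liberal criterion (biased toward responding “yes”).

liberal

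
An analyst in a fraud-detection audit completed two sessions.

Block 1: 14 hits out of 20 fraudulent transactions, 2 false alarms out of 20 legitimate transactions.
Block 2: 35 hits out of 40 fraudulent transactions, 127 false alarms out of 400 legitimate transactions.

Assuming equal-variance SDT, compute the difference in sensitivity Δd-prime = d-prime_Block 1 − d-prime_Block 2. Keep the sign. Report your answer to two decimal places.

Δd-prime = 0.18

Block 1: z(0.7000) = 0.524, z(0.1000) = -1.282, d' = 1.806
Block 2: z(0.8750) = 1.150, z(0.3175) = -0.475, d' = 1.625
Δd' = d'_Block 1 − d'_Block 2 = 1.806 − 1.625 = 0.181
Block 1 has the higher sensitivity.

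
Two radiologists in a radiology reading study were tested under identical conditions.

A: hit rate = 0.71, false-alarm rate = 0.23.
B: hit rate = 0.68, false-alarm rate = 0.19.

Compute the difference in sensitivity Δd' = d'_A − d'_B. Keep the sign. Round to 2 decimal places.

A: z(0.71) = 0.553, z(0.23) = -0.739, d' = 1.292
B: z(0.68) = 0.468, z(0.19) = -0.878, d' = 1.346
Δd' = d'_A − d'_B = 1.292 − 1.346 = -0.054
B has the higher sensitivity.

Δd' = -0.05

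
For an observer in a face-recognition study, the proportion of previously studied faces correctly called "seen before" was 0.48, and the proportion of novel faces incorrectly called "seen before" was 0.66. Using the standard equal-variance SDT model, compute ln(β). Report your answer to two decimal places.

Φ⁻¹(H) = Φ⁻¹(0.48) = -0.050
Φ⁻¹(FA) = Φ⁻¹(0.66) = 0.412
ln β = −½·[z(H)² − z(FA)²] = −0.5 × (0.003 − 0.170) = 0.0835

ln β = 0.08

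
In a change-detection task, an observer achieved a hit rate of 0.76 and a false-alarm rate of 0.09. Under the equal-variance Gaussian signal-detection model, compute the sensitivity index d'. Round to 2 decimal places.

z(H) = z(0.76) = 0.706
z(FA) = z(0.09) = -1.341
d' = z(H) − z(FA) = 0.706 − (-1.341) = 2.047

d' = 2.05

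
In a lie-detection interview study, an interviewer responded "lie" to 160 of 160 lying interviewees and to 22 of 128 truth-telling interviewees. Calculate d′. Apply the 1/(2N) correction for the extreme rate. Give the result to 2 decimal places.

d′ = 3.68

The hit rate is 160/160 = 1, so apply the 1/(2N) correction: H → 1 − 1/(2·160) = 0.99687.
z(H) = z(0.99687) = 2.734
z(FA) = z(0.17188) = -0.947
d' = 2.734 − (-0.947) = 3.681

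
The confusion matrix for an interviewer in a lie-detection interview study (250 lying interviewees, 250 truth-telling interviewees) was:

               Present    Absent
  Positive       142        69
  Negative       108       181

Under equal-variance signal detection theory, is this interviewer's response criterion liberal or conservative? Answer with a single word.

z(H) = 0.171, z(FA) = -0.595
c = −½·(z(H) + z(FA)) = 0.212
c > 0 → conservative criterion (biased toward responding “no”).

conservative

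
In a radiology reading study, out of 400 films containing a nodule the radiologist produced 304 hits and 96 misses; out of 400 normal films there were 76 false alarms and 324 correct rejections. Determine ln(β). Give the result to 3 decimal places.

H = 304/400 = 0.7600
FA = 76/400 = 0.1900
Φ⁻¹(H) = Φ⁻¹(0.7600) = 0.7063
Φ⁻¹(FA) = Φ⁻¹(0.1900) = -0.8779
ln β = −½·[z(H)² − z(FA)²] = −0.5 × (0.4989 − 0.7707) = 0.1359

ln β = 0.136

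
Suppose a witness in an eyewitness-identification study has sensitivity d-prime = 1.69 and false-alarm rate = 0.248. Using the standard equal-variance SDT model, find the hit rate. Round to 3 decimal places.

z(false-alarm rate) = z(0.248) = -0.6808
z(H) = z(FA) + d' = -0.6808 + 1.69 = 1.0092
hit rate = Φ(1.0092) = 0.8436

hit rate = 0.844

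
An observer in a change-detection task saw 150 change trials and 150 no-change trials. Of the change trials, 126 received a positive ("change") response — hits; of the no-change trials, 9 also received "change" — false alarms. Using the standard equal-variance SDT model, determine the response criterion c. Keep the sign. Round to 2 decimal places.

H = 126/150 = 0.8400
FA = 9/150 = 0.0600
z(H) = z(0.8400) = 0.9945
z(FA) = z(0.0600) = -1.5548
c = −½·[z(H) + z(FA)] = −0.5 × (0.9945 + (-1.5548)) = 0.28015
c > 0: the observer has a conservative response bias.

c = 0.28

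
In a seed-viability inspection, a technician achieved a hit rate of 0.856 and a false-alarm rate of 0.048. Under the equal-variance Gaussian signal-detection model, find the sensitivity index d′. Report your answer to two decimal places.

d′ = 2.73

z(H) = z(0.856) = 1.063
z(FA) = z(0.048) = -1.665
d' = z(H) − z(FA) = 1.063 − (-1.665) = 2.728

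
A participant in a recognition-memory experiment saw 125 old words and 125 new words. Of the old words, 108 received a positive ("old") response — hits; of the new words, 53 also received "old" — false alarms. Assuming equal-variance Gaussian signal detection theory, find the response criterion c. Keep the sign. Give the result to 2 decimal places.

H = 108/125 = 0.8640
FA = 53/125 = 0.4240
z(H) = 1.0985
z(FA) = -0.1917
c = −½·[z(H) + z(FA)] = −0.5 × (1.0985 + (-0.1917)) = -0.4534
c < 0: the participant has a liberal response bias.

c = -0.45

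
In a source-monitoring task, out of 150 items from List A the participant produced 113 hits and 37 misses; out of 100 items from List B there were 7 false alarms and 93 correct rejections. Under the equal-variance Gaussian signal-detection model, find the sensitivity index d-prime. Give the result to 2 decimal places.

d-prime = 2.16

H = 113/150 = 0.7533
FA = 7/100 = 0.0700
z(H) = z(0.7533) = 0.685
z(FA) = z(0.0700) = -1.476
d' = z(H) − z(FA) = 0.685 − (-1.476) = 2.161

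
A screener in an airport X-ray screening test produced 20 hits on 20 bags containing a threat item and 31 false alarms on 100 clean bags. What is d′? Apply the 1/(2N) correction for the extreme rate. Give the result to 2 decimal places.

The hit rate is 20/20 = 1, so apply the 1/(2N) correction: H → 1 − 1/(2·20) = 0.97500.
z(H) = z(0.97500) = 1.960
z(FA) = z(0.31000) = -0.496
d' = 1.960 − (-0.496) = 2.456

d′ = 2.46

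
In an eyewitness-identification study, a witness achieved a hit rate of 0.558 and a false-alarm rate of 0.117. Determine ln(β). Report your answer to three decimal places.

ln β = 0.698

Φ⁻¹(H) = 0.1459
Φ⁻¹(FA) = -1.1901
ln β = −½·[z(H)² − z(FA)²] = −0.5 × (0.0213 − 1.4163) = 0.6975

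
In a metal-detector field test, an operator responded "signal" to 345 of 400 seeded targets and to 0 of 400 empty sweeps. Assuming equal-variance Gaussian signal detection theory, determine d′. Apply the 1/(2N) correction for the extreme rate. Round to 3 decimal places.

d′ = 4.115

The false-alarm rate is 0/400 = 0, so apply the 1/(2N) correction: FA → 1/(2·400) = 0.00125.
z(H) = z(0.86250) = 1.0916
z(FA) = z(0.00125) = -3.0233
d' = 1.0916 − (-3.0233) = 4.1149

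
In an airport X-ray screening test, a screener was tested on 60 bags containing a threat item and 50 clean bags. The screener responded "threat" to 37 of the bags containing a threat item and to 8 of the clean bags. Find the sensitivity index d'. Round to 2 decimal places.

d' = 1.29

H = 37/60 = 0.6167
FA = 8/50 = 0.1600
z(H) = 0.297
z(FA) = -0.994
d' = z(H) − z(FA) = 0.297 − (-0.994) = 1.291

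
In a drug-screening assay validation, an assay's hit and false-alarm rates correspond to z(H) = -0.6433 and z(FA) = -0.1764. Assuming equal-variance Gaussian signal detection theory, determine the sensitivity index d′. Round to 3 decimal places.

d′ = -0.467

d' = z(H) − z(FA) = -0.6433 − (-0.1764) = -0.4669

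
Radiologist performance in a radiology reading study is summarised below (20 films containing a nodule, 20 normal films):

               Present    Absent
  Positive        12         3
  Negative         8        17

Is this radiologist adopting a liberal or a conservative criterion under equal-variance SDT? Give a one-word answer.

conservative

z(H) = 0.253, z(FA) = -1.036
c = −½·(z(H) + z(FA)) = 0.3915
c > 0 → conservative criterion (biased toward responding “no”).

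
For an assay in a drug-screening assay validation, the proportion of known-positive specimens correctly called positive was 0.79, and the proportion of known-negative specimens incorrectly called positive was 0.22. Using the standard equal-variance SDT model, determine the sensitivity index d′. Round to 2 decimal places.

d′ = 1.58

z(H) = z(0.79) = 0.806
z(FA) = z(0.22) = -0.772
d' = z(H) − z(FA) = 0.806 − (-0.772) = 1.578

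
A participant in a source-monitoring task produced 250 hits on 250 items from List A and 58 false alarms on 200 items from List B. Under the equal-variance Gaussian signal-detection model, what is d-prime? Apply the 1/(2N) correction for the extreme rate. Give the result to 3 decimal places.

d-prime = 3.432

The hit rate is 250/250 = 1, so apply the 1/(2N) correction: H → 1 − 1/(2·250) = 0.99800.
z(H) = z(0.99800) = 2.8782
z(FA) = z(0.29000) = -0.5534
d' = 2.8782 − (-0.5534) = 3.4316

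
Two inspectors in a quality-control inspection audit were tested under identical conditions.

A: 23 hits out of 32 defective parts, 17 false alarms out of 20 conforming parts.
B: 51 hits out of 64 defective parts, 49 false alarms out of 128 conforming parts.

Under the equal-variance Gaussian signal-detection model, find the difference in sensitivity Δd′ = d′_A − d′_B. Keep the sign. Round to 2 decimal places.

Δd′ = -1.59

A: z(0.7188) = 0.579, z(0.8500) = 1.036, d' = -0.457
B: z(0.7969) = 0.831, z(0.3828) = -0.298, d' = 1.129
Δd' = d'_A − d'_B = -0.457 − 1.129 = -1.586
B has the higher sensitivity.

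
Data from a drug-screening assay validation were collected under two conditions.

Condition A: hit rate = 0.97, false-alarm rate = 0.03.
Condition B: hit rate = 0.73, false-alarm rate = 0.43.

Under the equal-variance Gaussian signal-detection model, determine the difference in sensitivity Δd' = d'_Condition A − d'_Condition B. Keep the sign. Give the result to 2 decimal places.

Condition A: z(0.97) = 1.881, z(0.03) = -1.881, d' = 3.762
Condition B: z(0.73) = 0.613, z(0.43) = -0.176, d' = 0.789
Δd' = d'_Condition A − d'_Condition B = 3.762 − 0.789 = 2.973
Condition A has the higher sensitivity.

Δd' = 2.97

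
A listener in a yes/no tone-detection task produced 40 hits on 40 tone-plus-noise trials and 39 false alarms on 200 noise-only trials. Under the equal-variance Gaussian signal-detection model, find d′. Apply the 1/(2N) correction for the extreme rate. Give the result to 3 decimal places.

The hit rate is 40/40 = 1, so apply the 1/(2N) correction: H → 1 − 1/(2·40) = 0.98750.
z(H) = z(0.98750) = 2.2414
z(FA) = z(0.19500) = -0.8596
d' = 2.2414 − (-0.8596) = 3.1010

d′ = 3.101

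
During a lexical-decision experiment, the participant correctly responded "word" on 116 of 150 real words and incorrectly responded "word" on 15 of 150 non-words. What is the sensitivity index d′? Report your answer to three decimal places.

H = 116/150 = 0.7733
FA = 15/150 = 0.1000
Φ⁻¹(H) = 0.7498
Φ⁻¹(FA) = -1.2816
d' = z(H) − z(FA) = 0.7498 − (-1.2816) = 2.0314

d′ = 2.031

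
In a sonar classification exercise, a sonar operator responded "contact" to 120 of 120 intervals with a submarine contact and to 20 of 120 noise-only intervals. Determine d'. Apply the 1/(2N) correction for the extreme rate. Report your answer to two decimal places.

d' = 3.61

The hit rate is 120/120 = 1, so apply the 1/(2N) correction: H → 1 − 1/(2·120) = 0.99583.
z(H) = z(0.99583) = 2.638
z(FA) = z(0.16667) = -0.967
d' = 2.638 − (-0.967) = 3.605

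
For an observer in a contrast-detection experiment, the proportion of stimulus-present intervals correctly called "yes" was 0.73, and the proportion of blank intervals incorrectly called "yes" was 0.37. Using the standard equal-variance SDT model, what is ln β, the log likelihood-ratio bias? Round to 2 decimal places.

ln β = -0.13

z(H) = 0.613
z(FA) = -0.332
ln β = −½·[z(H)² − z(FA)²] = −0.5 × (0.376 − 0.110) = -0.133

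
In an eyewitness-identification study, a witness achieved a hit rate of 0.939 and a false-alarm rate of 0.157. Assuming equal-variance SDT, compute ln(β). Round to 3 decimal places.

Φ⁻¹(H) = 1.5464
Φ⁻¹(FA) = -1.0069
ln β = −½·[z(H)² − z(FA)²] = −0.5 × (2.3914 − 1.0138) = -0.6888

ln β = -0.689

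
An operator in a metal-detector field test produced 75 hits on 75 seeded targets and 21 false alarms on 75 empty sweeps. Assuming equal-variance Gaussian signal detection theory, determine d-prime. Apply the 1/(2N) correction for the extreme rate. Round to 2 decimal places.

The hit rate is 75/75 = 1, so apply the 1/(2N) correction: H → 1 − 1/(2·75) = 0.99333.
z(H) = z(0.99333) = 2.475
z(FA) = z(0.28000) = -0.583
d' = 2.475 − (-0.583) = 3.058

d-prime = 3.06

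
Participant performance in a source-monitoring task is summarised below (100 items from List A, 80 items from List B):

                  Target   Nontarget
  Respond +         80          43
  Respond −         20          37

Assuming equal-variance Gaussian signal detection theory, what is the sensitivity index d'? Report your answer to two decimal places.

H = 80/100 = 0.8000
FA = 43/80 = 0.5375
z(H) = z(0.8000) = 0.842
z(FA) = z(0.5375) = 0.094
d' = z(H) − z(FA) = 0.842 − 0.094 = 0.748

d' = 0.75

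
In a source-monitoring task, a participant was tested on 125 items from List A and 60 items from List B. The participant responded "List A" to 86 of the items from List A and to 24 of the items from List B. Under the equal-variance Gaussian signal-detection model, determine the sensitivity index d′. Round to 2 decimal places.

d′ = 0.74

H = 86/125 = 0.6880
FA = 24/60 = 0.4000
Φ⁻¹(0.6880) = 0.490, Φ⁻¹(0.4000) = -0.253
d' = z(H) − z(FA) = 0.490 − (-0.253) = 0.743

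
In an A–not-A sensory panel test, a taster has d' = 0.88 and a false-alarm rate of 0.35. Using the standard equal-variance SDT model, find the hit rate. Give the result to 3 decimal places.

hit rate = 0.690

z(false-alarm rate) = z(0.35) = -0.3853
z(H) = z(FA) + d' = -0.3853 + 0.88 = 0.4947
hit rate = Φ(0.4947) = 0.6896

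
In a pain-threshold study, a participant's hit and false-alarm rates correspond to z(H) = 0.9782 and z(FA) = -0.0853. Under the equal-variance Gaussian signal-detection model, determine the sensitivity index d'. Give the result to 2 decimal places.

d' = z(H) − z(FA) = 0.9782 − (-0.0853) = 1.0635

d' = 1.06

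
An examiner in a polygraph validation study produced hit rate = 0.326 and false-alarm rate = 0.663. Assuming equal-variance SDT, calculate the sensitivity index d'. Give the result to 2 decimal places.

z(H) = z(0.326) = -0.4510
z(FA) = z(0.663) = 0.4207
d' = z(H) − z(FA) = -0.4510 − 0.4207 = -0.8717

d' = -0.87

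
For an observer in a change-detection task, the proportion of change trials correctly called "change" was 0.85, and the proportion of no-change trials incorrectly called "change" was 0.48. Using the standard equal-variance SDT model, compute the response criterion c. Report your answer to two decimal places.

c = -0.49

z(H) = z(0.85) = 1.036
z(FA) = z(0.48) = -0.050
c = −½·[z(H) + z(FA)] = −0.5 × (1.036 + (-0.050)) = -0.493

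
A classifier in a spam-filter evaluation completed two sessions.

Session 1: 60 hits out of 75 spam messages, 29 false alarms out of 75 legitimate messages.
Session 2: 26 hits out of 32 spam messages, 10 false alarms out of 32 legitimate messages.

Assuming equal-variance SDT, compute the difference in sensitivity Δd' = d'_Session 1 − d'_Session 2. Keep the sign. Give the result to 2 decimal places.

Δd' = -0.25

Session 1: z(0.8000) = 0.842, z(0.3867) = -0.288, d' = 1.130
Session 2: z(0.8125) = 0.887, z(0.3125) = -0.489, d' = 1.376
Δd' = d'_Session 1 − d'_Session 2 = 1.130 − 1.376 = -0.246
Session 2 has the higher sensitivity.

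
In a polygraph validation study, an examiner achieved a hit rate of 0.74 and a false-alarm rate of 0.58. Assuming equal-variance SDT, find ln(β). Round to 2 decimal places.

z(H) = z(0.74) = 0.643
z(FA) = z(0.58) = 0.202
ln β = −½·[z(H)² − z(FA)²] = −0.5 × (0.413 − 0.041) = -0.186

ln β = -0.19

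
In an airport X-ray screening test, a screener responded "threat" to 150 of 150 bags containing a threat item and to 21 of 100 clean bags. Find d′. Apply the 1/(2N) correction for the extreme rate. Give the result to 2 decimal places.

d′ = 3.52

The hit rate is 150/150 = 1, so apply the 1/(2N) correction: H → 1 − 1/(2·150) = 0.99667.
z(H) = z(0.99667) = 2.713
z(FA) = z(0.21000) = -0.806
d' = 2.713 − (-0.806) = 3.519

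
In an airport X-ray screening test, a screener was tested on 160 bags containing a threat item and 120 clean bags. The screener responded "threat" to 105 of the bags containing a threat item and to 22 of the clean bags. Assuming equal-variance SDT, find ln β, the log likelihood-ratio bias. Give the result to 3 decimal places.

H = 105/160 = 0.6562
FA = 22/120 = 0.1833
Φ⁻¹(H) = Φ⁻¹(0.6562) = 0.4021
Φ⁻¹(FA) = Φ⁻¹(0.1833) = -0.9029
ln β = −½·[z(H)² − z(FA)²] = −0.5 × (0.1617 − 0.8152) = 0.32675

ln β = 0.327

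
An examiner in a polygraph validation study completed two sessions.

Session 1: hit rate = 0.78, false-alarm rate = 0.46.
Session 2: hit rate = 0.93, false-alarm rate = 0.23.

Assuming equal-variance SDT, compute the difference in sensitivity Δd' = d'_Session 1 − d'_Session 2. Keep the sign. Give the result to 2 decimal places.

Δd' = -1.34

Session 1: z(0.78) = 0.772, z(0.46) = -0.100, d' = 0.872
Session 2: z(0.93) = 1.476, z(0.23) = -0.739, d' = 2.215
Δd' = d'_Session 1 − d'_Session 2 = 0.872 − 2.215 = -1.343
Session 2 has the higher sensitivity.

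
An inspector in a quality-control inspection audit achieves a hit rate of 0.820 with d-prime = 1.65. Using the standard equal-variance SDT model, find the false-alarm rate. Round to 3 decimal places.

z(hit rate) = z(0.820) = 0.9154
z(FA) = z(H) − d' = 0.9154 − 1.65 = -0.7346
false-alarm rate = Φ(-0.7346) = 0.2313

false-alarm rate = 0.231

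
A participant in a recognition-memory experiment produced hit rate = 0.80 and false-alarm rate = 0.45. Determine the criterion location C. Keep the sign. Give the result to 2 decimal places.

z(0.80) = 0.842, z(0.45) = -0.126
c = −½·[z(H) + z(FA)] = −0.5 × (0.842 + (-0.126)) = -0.358

C = -0.36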